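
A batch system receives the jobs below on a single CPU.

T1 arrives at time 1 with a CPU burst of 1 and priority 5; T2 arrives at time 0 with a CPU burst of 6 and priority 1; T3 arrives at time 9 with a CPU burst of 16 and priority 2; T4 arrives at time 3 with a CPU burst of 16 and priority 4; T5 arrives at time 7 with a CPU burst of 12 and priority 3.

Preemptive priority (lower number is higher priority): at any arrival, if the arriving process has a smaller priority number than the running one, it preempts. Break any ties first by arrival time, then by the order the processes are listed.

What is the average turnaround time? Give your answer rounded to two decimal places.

29.40

Gantt: | T2 0-6 | T4 6-7 | T5 7-9 | T3 9-25 | T5 25-35 | T4 35-50 | T1 50-51 |
Completion: T1=51  T2=6  T3=25  T4=50  T5=35
Turnaround (C−A): T1=50  T2=6  T3=16  T4=47  T5=28
Turnaround times: T1=50, T2=6, T3=16, T4=47, T5=28
Average turnaround = (50+6+16+47+28) / 5 = 147/5 = 29.40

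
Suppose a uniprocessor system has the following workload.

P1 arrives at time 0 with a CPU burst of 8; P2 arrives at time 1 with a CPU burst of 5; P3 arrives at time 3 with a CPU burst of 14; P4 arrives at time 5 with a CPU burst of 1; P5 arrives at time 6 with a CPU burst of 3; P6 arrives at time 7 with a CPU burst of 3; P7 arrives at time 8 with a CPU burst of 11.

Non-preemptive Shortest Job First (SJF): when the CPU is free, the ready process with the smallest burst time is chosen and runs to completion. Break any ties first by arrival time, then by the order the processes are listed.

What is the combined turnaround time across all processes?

110

Gantt: | P1 0-8 | P4 8-9 | P5 9-12 | P6 12-15 | P2 15-20 | P7 20-31 | P3 31-45 |
Completion: P1=8  P2=20  P3=45  P4=9  P5=12  P6=15  P7=31
Turnaround = completion − arrival: P1=8, P2=19, P3=42, P4=4, P5=6, P6=8, P7=23
Total turnaround = 8 + 19 + 42 + 4 + 6 + 8 + 23 = 110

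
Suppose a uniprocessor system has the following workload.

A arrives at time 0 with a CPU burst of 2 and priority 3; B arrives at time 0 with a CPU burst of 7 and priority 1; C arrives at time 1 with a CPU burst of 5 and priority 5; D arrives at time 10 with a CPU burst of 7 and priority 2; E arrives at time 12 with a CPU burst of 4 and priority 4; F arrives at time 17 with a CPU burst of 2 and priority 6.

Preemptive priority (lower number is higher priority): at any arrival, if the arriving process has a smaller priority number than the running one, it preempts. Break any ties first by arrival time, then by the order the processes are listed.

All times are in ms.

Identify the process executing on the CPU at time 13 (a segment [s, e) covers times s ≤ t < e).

Gantt: | B 0-7 | A 7-9 | C 9-10 | D 10-17 | E 17-21 | C 21-25 | F 25-27 |
Completion: A=9  B=7  C=25  D=17  E=21  F=27
Turnaround (C−A): A=9  B=7  C=24  D=7  E=9  F=10

D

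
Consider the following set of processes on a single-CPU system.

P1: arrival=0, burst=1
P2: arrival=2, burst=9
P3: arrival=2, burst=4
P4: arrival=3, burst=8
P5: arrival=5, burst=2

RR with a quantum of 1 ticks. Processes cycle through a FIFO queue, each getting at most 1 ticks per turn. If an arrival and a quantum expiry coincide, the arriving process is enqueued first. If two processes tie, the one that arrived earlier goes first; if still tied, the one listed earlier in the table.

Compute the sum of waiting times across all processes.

Timeline: | P1 0-1 | idle 1-2 | P2 2-3 | P3 3-4 | P4 4-5 | P2 5-6 | P3 6-7 | P5 7-8 | P4 8-9 | P2 9-10 | P3 10-11 | P5 11-12 | P4 12-13 | P2 13-14 | P3 14-15 | P4 15-16 | P2 16-17 | P4 17-18 | P2 18-19 | P4 19-20 | P2 20-21 | P4 21-22 | P2 22-23 | P4 23-24 | P2 24-25 |
Completion: P1=1  P2=25  P3=15  P4=24  P5=12
Waiting = turnaround − burst: P1=0, P2=14, P3=9, P4=13, P5=5
Total waiting = 0 + 14 + 9 + 13 + 5 = 41

41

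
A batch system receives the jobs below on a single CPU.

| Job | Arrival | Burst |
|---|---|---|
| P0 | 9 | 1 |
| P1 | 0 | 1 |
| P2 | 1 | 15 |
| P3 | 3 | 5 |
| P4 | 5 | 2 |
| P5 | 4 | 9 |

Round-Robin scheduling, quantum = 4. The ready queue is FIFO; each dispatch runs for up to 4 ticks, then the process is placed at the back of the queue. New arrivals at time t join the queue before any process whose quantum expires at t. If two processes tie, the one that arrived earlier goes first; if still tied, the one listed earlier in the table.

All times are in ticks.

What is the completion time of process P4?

15

Timeline: | P1 0-1 | P2 1-5 | P3 5-9 | P5 9-13 | P4 13-15 | P2 15-19 | P0 19-20 | P3 20-21 | P5 21-25 | P2 25-29 | P5 29-30 | P2 30-33 |
Completion: P0=20  P1=1  P2=33  P3=21  P4=15  P5=30
Turnaround (C−A): P0=11  P1=1  P2=32  P3=18  P4=10  P5=26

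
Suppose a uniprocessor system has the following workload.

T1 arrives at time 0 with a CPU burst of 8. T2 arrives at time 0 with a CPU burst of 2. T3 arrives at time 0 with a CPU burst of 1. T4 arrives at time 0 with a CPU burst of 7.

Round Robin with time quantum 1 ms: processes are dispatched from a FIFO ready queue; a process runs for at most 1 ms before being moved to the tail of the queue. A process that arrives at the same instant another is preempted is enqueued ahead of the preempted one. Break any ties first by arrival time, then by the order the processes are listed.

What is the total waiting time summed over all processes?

26

Gantt: | T1 0-1 | T2 1-2 | T3 2-3 | T4 3-4 | T1 4-5 | T2 5-6 | T4 6-7 | T1 7-8 | T4 8-9 | T1 9-10 | T4 10-11 | T1 11-12 | T4 12-13 | T1 13-14 | T4 14-15 | T1 15-16 | T4 16-17 | T1 17-18 |
Completion: T1=18  T2=6  T3=3  T4=17
Turnaround (C−A): T1=18  T2=6  T3=3  T4=17
Waiting = turnaround − burst: T1=10, T2=4, T3=2, T4=10
Total waiting = 10 + 4 + 2 + 10 = 26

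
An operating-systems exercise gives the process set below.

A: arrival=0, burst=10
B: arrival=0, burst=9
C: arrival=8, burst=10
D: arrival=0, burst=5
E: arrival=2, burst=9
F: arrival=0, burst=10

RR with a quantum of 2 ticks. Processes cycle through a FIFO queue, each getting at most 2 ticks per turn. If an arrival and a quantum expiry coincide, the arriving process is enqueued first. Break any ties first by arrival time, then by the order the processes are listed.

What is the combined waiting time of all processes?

Gantt: | A 0-2 | B 2-4 | D 4-6 | F 6-8 | E 8-10 | A 10-12 | B 12-14 | D 14-16 | C 16-18 | F 18-20 | E 20-22 | A 22-24 | B 24-26 | D 26-27 | C 27-29 | F 29-31 | E 31-33 | A 33-35 | B 35-37 | C 37-39 | F 39-41 | E 41-43 | A 43-45 | B 45-46 | C 46-48 | F 48-50 | E 50-51 | C 51-53 |
Completion: A=45  B=46  C=53  D=27  E=51  F=50
Waiting = turnaround − burst: A=35, B=37, C=35, D=22, E=40, F=40
Total waiting = 35 + 37 + 35 + 22 + 40 + 40 = 209

209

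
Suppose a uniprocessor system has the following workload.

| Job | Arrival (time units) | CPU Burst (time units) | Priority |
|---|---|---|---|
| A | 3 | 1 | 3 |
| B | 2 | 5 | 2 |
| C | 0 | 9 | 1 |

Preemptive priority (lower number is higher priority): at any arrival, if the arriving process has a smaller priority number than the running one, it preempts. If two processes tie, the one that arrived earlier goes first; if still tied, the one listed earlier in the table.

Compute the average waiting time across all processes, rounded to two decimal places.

Timeline: | C 0-9 | B 9-14 | A 14-15 |
Completion: A=15  B=14  C=9
Turnaround (C−A): A=12  B=12  C=9
Waiting times: A=11, B=7, C=0
Average waiting = (11+7+0) / 3 = 18/3 = 6.00

6.00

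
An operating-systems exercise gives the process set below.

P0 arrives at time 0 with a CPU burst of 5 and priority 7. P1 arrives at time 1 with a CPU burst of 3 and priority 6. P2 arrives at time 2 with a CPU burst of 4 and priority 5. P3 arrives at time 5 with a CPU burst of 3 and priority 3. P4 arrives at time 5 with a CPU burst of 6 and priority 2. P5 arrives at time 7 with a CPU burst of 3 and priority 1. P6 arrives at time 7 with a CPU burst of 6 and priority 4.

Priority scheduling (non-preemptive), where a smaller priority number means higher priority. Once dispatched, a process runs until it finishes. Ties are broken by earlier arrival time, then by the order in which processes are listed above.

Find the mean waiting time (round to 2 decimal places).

10.00

Timeline: | P0 0-5 | P4 5-11 | P5 11-14 | P3 14-17 | P6 17-23 | P2 23-27 | P1 27-30 |
Completion: P0=5  P1=30  P2=27  P3=17  P4=11  P5=14  P6=23
Turnaround (C−A): P0=5  P1=29  P2=25  P3=12  P4=6  P5=7  P6=16
Waiting times: P0=0, P1=26, P2=21, P3=9, P4=0, P5=4, P6=10
Average waiting = (0+26+21+9+0+4+10) / 7 = 70/7 = 10.00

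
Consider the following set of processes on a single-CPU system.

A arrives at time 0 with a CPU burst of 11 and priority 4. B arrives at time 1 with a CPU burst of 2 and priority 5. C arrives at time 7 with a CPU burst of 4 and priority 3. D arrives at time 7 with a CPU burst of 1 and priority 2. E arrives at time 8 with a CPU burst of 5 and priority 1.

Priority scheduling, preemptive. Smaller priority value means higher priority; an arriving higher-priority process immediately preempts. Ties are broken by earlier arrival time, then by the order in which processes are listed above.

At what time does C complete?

Timeline: | A 0-7 | D 7-8 | E 8-13 | C 13-17 | A 17-21 | B 21-23 |
Completion: A=21  B=23  C=17  D=8  E=13

17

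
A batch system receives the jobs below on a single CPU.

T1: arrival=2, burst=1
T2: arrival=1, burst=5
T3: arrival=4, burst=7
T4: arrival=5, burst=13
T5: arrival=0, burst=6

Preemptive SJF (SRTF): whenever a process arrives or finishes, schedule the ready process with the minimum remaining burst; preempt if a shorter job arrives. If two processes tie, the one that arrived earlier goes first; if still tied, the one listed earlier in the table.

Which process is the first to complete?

T1

Timeline: | T5 0-2 | T1 2-3 | T5 3-7 | T2 7-12 | T3 12-19 | T4 19-32 |
Completion: T1=3  T2=12  T3=19  T4=32  T5=7
Turnaround (C−A): T1=1  T2=11  T3=15  T4=27  T5=7
Finish order: T1 → T5 → T2 → T3 → T4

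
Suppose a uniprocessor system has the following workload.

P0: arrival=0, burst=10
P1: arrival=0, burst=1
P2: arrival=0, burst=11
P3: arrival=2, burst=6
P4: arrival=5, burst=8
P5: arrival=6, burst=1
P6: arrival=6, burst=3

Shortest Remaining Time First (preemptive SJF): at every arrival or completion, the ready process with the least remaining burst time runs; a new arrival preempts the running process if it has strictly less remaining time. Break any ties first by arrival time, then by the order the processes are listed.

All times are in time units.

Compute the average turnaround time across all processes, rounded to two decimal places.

Gantt: | P1 0-1 | P0 1-2 | P3 2-6 | P5 6-7 | P3 7-9 | P6 9-12 | P4 12-20 | P0 20-29 | P2 29-40 |
Completion: P0=29  P1=1  P2=40  P3=9  P4=20  P5=7  P6=12
Turnaround (C−A): P0=29  P1=1  P2=40  P3=7  P4=15  P5=1  P6=6
Turnaround times: P0=29, P1=1, P2=40, P3=7, P4=15, P5=1, P6=6
Average turnaround = (29+1+40+7+15+1+6) / 7 = 99/7 = 14.14

14.14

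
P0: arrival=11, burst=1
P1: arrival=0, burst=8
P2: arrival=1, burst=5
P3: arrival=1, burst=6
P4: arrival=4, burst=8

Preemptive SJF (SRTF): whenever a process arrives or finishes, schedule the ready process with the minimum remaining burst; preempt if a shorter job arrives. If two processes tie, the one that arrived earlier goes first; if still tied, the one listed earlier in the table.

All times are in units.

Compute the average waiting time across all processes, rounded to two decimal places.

Schedule: | P1 0-1 | P2 1-6 | P3 6-12 | P0 12-13 | P1 13-20 | P4 20-28 |
Completion: P0=13  P1=20  P2=6  P3=12  P4=28
Waiting times: P0=1, P1=12, P2=0, P3=5, P4=16
Average waiting = (1+12+0+5+16) / 5 = 34/5 = 6.80

6.80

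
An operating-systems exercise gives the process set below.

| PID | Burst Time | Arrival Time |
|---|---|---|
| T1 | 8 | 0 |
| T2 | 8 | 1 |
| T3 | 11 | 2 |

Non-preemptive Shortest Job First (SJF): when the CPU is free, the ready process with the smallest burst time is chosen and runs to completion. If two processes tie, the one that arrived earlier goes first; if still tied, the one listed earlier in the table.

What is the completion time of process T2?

16

Gantt: | T1 0-8 | T2 8-16 | T3 16-27 |
Completion: T1=8  T2=16  T3=27
Turnaround (C−A): T1=8  T2=15  T3=25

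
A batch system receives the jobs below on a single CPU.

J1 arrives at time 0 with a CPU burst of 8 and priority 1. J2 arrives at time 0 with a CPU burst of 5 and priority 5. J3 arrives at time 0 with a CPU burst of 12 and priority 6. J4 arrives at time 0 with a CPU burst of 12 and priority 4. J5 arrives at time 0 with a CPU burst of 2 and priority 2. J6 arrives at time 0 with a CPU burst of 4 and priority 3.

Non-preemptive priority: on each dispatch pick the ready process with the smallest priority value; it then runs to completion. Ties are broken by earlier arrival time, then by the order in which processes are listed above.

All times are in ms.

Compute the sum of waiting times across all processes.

Timeline: | J1 0-8 | J5 8-10 | J6 10-14 | J4 14-26 | J2 26-31 | J3 31-43 |
Completion: J1=8  J2=31  J3=43  J4=26  J5=10  J6=14
Waiting = turnaround − burst: J1=0, J2=26, J3=31, J4=14, J5=8, J6=10
Total waiting = 0 + 26 + 31 + 14 + 8 + 10 = 89

89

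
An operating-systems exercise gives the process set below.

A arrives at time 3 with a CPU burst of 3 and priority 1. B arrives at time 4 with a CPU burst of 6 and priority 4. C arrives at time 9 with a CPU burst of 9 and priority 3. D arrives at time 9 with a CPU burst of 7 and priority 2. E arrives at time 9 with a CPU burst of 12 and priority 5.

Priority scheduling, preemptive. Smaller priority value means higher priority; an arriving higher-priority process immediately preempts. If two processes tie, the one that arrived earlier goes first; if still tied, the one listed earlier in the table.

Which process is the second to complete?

D

Gantt: | idle 0-3 | A 3-6 | B 6-9 | D 9-16 | C 16-25 | B 25-28 | E 28-40 |
Completion: A=6  B=28  C=25  D=16  E=40
Finish order: A → D → C → B → E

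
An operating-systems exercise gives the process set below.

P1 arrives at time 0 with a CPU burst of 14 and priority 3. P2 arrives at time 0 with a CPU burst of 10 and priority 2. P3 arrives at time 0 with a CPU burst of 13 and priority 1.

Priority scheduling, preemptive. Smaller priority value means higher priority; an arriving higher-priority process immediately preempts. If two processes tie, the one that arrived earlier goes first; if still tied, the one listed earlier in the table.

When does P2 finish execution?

Timeline: | P3 0-13 | P2 13-23 | P1 23-37 |
Completion: P1=37  P2=23  P3=13
Turnaround (C−A): P1=37  P2=23  P3=13

23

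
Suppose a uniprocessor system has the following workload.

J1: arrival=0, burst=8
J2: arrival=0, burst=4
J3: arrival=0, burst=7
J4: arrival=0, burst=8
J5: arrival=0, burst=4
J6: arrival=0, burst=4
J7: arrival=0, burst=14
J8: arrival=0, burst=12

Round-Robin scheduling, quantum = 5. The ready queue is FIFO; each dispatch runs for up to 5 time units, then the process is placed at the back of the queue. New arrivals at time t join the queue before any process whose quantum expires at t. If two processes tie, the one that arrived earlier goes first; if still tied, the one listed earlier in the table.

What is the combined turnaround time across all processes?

306

Schedule: | J1 0-5 | J2 5-9 | J3 9-14 | J4 14-19 | J5 19-23 | J6 23-27 | J7 27-32 | J8 32-37 | J1 37-40 | J3 40-42 | J4 42-45 | J7 45-50 | J8 50-55 | J7 55-59 | J8 59-61 |
Completion: J1=40  J2=9  J3=42  J4=45  J5=23  J6=27  J7=59  J8=61
Turnaround (C−A): J1=40  J2=9  J3=42  J4=45  J5=23  J6=27  J7=59  J8=61
Turnaround = completion − arrival: J1=40, J2=9, J3=42, J4=45, J5=23, J6=27, J7=59, J8=61
Total turnaround = 40 + 9 + 42 + 45 + 23 + 27 + 59 + 61 = 306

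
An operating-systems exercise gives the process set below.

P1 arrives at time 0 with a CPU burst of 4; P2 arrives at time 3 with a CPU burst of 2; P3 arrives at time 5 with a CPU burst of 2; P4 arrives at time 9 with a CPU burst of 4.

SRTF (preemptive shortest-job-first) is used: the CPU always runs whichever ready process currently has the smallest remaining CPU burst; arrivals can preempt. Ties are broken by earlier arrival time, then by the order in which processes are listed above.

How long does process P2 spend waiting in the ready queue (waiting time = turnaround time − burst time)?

Gantt: | P1 0-4 | P2 4-6 | P3 6-8 | idle 8-9 | P4 9-13 |
Completion: P1=4  P2=6  P3=8  P4=13
Waiting(P2) = turnaround − burst = 3 − 2 = 1

1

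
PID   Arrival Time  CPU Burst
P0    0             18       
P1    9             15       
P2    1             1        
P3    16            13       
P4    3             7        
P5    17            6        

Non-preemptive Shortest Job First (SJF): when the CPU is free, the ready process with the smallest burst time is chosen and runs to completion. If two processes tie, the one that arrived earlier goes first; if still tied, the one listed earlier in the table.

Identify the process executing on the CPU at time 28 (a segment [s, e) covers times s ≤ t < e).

P4

Timeline: | P0 0-18 | P2 18-19 | P5 19-25 | P4 25-32 | P3 32-45 | P1 45-60 |
Completion: P0=18  P1=60  P2=19  P3=45  P4=32  P5=25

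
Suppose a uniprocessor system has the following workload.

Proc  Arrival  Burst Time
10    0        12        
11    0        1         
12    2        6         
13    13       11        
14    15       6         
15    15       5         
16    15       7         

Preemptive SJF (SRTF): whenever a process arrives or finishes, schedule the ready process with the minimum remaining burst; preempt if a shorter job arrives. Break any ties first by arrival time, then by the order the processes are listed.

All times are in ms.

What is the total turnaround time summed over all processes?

Schedule: | 11 0-1 | 10 1-2 | 12 2-8 | 10 8-19 | 15 19-24 | 14 24-30 | 16 30-37 | 13 37-48 |
Completion: 10=19  11=1  12=8  13=48  14=30  15=24  16=37
Turnaround (C−A): 10=19  11=1  12=6  13=35  14=15  15=9  16=22
Turnaround = completion − arrival: 10=19, 11=1, 12=6, 13=35, 14=15, 15=9, 16=22
Total turnaround = 19 + 1 + 6 + 35 + 15 + 9 + 22 = 107

107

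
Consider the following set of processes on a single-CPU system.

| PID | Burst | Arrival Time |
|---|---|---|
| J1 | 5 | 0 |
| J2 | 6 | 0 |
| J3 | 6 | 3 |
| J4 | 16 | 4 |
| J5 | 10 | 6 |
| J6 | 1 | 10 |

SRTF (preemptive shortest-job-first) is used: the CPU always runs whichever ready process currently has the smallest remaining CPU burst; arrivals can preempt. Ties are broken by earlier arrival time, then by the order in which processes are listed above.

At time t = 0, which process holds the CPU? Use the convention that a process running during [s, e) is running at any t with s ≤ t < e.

Schedule: | J1 0-5 | J2 5-11 | J6 11-12 | J3 12-18 | J5 18-28 | J4 28-44 |
Completion: J1=5  J2=11  J3=18  J4=44  J5=28  J6=12

J1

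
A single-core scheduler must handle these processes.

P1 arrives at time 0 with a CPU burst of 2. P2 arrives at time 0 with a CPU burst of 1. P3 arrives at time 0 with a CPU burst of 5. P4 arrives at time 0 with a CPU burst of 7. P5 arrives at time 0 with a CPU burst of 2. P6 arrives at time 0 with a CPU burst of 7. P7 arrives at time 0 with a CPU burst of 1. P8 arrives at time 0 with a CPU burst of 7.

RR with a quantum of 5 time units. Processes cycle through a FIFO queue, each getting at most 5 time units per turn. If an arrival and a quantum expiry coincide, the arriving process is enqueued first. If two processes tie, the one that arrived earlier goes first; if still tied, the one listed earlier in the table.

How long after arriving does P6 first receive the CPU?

15

Schedule: | P1 0-2 | P2 2-3 | P3 3-8 | P4 8-13 | P5 13-15 | P6 15-20 | P7 20-21 | P8 21-26 | P4 26-28 | P6 28-30 | P8 30-32 |
Completion: P1=2  P2=3  P3=8  P4=28  P5=15  P6=30  P7=21  P8=32
Response(P6) = first start − arrival = 15 − 0 = 15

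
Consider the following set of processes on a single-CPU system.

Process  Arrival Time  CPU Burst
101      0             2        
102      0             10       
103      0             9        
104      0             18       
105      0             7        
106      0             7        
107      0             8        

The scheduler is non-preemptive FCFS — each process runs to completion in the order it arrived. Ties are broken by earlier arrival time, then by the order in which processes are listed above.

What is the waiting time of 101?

Gantt: | 101 0-2 | 102 2-12 | 103 12-21 | 104 21-39 | 105 39-46 | 106 46-53 | 107 53-61 |
Completion: 101=2  102=12  103=21  104=39  105=46  106=53  107=61
Waiting(101) = turnaround − burst = 2 − 2 = 0

0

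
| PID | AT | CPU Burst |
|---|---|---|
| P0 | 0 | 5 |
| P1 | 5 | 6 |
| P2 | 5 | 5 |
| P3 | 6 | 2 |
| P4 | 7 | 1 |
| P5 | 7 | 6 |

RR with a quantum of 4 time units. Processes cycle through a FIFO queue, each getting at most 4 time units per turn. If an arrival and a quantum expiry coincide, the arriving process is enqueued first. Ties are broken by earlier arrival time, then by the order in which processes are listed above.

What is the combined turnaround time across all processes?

Gantt: | P0 0-5 | P1 5-9 | P2 9-13 | P3 13-15 | P4 15-16 | P5 16-20 | P1 20-22 | P2 22-23 | P5 23-25 |
Completion: P0=5  P1=22  P2=23  P3=15  P4=16  P5=25
Turnaround (C−A): P0=5  P1=17  P2=18  P3=9  P4=9  P5=18
Turnaround = completion − arrival: P0=5, P1=17, P2=18, P3=9, P4=9, P5=18
Total turnaround = 5 + 17 + 18 + 9 + 9 + 18 = 76

76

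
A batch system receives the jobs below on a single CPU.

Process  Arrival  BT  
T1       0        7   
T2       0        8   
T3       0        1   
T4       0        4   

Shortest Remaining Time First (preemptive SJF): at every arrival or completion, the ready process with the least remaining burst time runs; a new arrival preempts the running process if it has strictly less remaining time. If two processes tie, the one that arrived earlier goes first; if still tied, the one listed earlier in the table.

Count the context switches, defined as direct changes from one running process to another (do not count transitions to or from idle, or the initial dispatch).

3

Gantt: | T3 0-1 | T4 1-5 | T1 5-12 | T2 12-20 |
Completion: T1=12  T2=20  T3=1  T4=5
Turnaround (C−A): T1=12  T2=20  T3=1  T4=5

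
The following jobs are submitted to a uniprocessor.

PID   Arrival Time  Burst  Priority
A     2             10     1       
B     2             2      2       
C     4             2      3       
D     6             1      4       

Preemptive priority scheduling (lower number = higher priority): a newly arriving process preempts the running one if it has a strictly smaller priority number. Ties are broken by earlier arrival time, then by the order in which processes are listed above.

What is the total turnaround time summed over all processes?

45

Schedule: | idle 0-2 | A 2-12 | B 12-14 | C 14-16 | D 16-17 |
Completion: A=12  B=14  C=16  D=17
Turnaround = completion − arrival: A=10, B=12, C=12, D=11
Total turnaround = 10 + 12 + 12 + 11 = 45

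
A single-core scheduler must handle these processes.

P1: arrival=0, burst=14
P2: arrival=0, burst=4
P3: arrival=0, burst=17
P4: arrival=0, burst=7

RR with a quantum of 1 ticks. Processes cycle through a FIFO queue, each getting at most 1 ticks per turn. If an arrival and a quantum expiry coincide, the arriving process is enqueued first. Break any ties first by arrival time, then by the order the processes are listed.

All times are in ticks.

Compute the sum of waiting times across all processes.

Schedule: | P1 0-1 | P2 1-2 | P3 2-3 | P4 3-4 | P1 4-5 | P2 5-6 | P3 6-7 | P4 7-8 | P1 8-9 | P2 9-10 | P3 10-11 | P4 11-12 | P1 12-13 | P2 13-14 | P3 14-15 | P4 15-16 | P1 16-17 | P3 17-18 | P4 18-19 | P1 19-20 | P3 20-21 | P4 21-22 | P1 22-23 | P3 23-24 | P4 24-25 | P1 25-26 | P3 26-27 | P1 27-28 | P3 28-29 | P1 29-30 | P3 30-31 | P1 31-32 | P3 32-33 | P1 33-34 | P3 34-35 | P1 35-36 | P3 36-37 | P1 37-38 | P3 38-42 |
Completion: P1=38  P2=14  P3=42  P4=25
Waiting = turnaround − burst: P1=24, P2=10, P3=25, P4=18
Total waiting = 24 + 10 + 25 + 18 = 77

77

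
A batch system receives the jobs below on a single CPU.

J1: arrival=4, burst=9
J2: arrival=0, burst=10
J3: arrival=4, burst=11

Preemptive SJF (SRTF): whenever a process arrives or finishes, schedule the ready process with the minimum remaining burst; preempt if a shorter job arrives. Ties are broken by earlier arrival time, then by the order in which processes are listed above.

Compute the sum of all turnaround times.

Schedule: | J2 0-10 | J1 10-19 | J3 19-30 |
Completion: J1=19  J2=10  J3=30
Turnaround (C−A): J1=15  J2=10  J3=26
Turnaround = completion − arrival: J1=15, J2=10, J3=26
Total turnaround = 15 + 10 + 26 = 51

51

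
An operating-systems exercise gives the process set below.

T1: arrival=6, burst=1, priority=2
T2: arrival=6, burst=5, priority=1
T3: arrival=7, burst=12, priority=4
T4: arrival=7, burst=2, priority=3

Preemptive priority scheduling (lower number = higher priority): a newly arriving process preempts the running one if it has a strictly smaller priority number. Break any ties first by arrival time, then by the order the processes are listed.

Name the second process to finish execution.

T1

Timeline: | idle 0-6 | T2 6-11 | T1 11-12 | T4 12-14 | T3 14-26 |
Completion: T1=12  T2=11  T3=26  T4=14
Turnaround (C−A): T1=6  T2=5  T3=19  T4=7
Finish order: T2 → T1 → T4 → T3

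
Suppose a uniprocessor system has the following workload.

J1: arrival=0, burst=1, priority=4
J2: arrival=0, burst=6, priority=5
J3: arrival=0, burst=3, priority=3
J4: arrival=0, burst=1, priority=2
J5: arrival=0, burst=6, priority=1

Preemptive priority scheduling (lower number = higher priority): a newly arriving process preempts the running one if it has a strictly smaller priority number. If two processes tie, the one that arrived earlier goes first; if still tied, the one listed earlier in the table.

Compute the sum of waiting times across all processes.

Gantt: | J5 0-6 | J4 6-7 | J3 7-10 | J1 10-11 | J2 11-17 |
Completion: J1=11  J2=17  J3=10  J4=7  J5=6
Turnaround (C−A): J1=11  J2=17  J3=10  J4=7  J5=6
Waiting = turnaround − burst: J1=10, J2=11, J3=7, J4=6, J5=0
Total waiting = 10 + 11 + 7 + 6 + 0 = 34

34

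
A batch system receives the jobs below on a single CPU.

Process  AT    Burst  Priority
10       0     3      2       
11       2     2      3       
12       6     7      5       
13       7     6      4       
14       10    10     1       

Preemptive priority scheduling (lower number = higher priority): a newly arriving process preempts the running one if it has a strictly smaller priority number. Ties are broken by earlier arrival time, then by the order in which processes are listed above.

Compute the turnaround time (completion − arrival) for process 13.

16

Schedule: | 10 0-3 | 11 3-5 | idle 5-6 | 12 6-7 | 13 7-10 | 14 10-20 | 13 20-23 | 12 23-29 |
Completion: 10=3  11=5  12=29  13=23  14=20
Turnaround (C−A): 10=3  11=3  12=23  13=16  14=10
Turnaround(13) = completion − arrival = 23 − 7 = 16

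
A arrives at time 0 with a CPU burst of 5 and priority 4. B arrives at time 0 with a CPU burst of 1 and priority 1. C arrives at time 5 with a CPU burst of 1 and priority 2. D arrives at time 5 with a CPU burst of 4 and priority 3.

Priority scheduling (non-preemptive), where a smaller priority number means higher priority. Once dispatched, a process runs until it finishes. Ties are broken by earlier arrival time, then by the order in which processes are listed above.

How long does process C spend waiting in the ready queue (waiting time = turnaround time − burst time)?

Schedule: | B 0-1 | A 1-6 | C 6-7 | D 7-11 |
Completion: A=6  B=1  C=7  D=11
Turnaround (C−A): A=6  B=1  C=2  D=6
Waiting(C) = turnaround − burst = 2 − 1 = 1

1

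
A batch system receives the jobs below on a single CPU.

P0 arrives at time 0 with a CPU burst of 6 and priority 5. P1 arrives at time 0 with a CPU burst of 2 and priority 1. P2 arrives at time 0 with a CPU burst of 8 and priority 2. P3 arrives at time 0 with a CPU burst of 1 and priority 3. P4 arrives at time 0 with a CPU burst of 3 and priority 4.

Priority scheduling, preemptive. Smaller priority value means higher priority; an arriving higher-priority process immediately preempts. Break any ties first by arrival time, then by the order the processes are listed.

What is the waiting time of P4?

11

Gantt: | P1 0-2 | P2 2-10 | P3 10-11 | P4 11-14 | P0 14-20 |
Completion: P0=20  P1=2  P2=10  P3=11  P4=14
Turnaround (C−A): P0=20  P1=2  P2=10  P3=11  P4=14
Waiting(P4) = turnaround − burst = 14 − 3 = 11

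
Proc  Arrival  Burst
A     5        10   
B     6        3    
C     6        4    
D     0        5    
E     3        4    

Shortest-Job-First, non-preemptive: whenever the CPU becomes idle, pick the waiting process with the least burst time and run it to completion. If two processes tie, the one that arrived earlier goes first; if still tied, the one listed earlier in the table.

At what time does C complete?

16

Timeline: | D 0-5 | E 5-9 | B 9-12 | C 12-16 | A 16-26 |
Completion: A=26  B=12  C=16  D=5  E=9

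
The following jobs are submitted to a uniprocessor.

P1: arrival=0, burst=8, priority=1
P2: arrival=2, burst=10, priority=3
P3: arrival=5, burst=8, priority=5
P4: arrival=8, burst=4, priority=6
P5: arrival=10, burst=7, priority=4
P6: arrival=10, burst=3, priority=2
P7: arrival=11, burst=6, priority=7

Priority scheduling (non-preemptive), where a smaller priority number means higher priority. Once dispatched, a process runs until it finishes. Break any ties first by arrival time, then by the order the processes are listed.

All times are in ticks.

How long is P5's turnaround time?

Gantt: | P1 0-8 | P2 8-18 | P6 18-21 | P5 21-28 | P3 28-36 | P4 36-40 | P7 40-46 |
Completion: P1=8  P2=18  P3=36  P4=40  P5=28  P6=21  P7=46
Turnaround (C−A): P1=8  P2=16  P3=31  P4=32  P5=18  P6=11  P7=35
Turnaround(P5) = completion − arrival = 28 − 10 = 18

18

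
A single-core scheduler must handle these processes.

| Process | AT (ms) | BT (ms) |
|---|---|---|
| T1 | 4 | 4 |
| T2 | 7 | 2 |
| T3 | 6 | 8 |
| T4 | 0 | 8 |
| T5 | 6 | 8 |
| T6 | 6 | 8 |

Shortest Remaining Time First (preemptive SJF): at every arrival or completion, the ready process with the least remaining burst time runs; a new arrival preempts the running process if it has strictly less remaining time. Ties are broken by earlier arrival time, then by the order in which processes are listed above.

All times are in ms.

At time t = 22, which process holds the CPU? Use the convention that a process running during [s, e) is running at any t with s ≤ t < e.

T5

Gantt: | T4 0-8 | T2 8-10 | T1 10-14 | T3 14-22 | T5 22-30 | T6 30-38 |
Completion: T1=14  T2=10  T3=22  T4=8  T5=30  T6=38
Turnaround (C−A): T1=10  T2=3  T3=16  T4=8  T5=24  T6=32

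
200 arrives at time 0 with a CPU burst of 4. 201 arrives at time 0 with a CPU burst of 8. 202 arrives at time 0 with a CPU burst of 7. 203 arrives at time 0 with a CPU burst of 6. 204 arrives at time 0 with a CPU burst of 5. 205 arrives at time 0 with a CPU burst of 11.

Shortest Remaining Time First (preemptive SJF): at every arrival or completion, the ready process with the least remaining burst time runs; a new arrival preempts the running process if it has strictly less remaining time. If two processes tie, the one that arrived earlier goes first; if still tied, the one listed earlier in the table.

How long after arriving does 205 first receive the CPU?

Schedule: | 200 0-4 | 204 4-9 | 203 9-15 | 202 15-22 | 201 22-30 | 205 30-41 |
Completion: 200=4  201=30  202=22  203=15  204=9  205=41
Turnaround (C−A): 200=4  201=30  202=22  203=15  204=9  205=41
Response(205) = first start − arrival = 30 − 0 = 30

30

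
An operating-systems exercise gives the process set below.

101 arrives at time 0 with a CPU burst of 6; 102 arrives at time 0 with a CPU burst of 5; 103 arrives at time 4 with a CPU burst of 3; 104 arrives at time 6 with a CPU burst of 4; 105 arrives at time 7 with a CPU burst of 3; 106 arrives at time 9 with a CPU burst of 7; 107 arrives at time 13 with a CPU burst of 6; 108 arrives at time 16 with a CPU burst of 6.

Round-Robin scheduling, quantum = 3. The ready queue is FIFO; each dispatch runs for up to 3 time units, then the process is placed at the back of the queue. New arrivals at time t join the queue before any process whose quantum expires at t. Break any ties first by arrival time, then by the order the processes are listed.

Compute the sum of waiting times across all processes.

105

Gantt: | 101 0-3 | 102 3-6 | 101 6-9 | 103 9-12 | 104 12-15 | 102 15-17 | 105 17-20 | 106 20-23 | 107 23-26 | 104 26-27 | 108 27-30 | 106 30-33 | 107 33-36 | 108 36-39 | 106 39-40 |
Completion: 101=9  102=17  103=12  104=27  105=20  106=40  107=36  108=39
Waiting = turnaround − burst: 101=3, 102=12, 103=5, 104=17, 105=10, 106=24, 107=17, 108=17
Total waiting = 3 + 12 + 5 + 17 + 10 + 24 + 17 + 17 = 105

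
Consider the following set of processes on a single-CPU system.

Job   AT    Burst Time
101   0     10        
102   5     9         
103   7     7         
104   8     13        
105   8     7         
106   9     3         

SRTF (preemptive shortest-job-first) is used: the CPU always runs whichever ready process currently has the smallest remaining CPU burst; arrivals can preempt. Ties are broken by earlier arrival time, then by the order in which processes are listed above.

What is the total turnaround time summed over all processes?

Schedule: | 101 0-10 | 106 10-13 | 103 13-20 | 105 20-27 | 102 27-36 | 104 36-49 |
Completion: 101=10  102=36  103=20  104=49  105=27  106=13
Turnaround = completion − arrival: 101=10, 102=31, 103=13, 104=41, 105=19, 106=4
Total turnaround = 10 + 31 + 13 + 41 + 19 + 4 = 118

118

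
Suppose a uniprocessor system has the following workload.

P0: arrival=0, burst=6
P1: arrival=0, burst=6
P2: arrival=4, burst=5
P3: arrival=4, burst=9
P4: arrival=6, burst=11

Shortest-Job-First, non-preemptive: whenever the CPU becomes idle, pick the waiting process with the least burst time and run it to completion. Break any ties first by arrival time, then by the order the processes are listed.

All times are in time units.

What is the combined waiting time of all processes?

Timeline: | P0 0-6 | P2 6-11 | P1 11-17 | P3 17-26 | P4 26-37 |
Completion: P0=6  P1=17  P2=11  P3=26  P4=37
Waiting = turnaround − burst: P0=0, P1=11, P2=2, P3=13, P4=20
Total waiting = 0 + 11 + 2 + 13 + 20 = 46

46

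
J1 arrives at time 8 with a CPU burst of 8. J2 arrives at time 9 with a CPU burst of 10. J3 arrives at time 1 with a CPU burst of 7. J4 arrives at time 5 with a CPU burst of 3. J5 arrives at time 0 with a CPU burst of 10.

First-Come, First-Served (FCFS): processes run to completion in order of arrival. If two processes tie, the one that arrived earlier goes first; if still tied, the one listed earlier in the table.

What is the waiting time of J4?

12

Timeline: | J5 0-10 | J3 10-17 | J4 17-20 | J1 20-28 | J2 28-38 |
Completion: J1=28  J2=38  J3=17  J4=20  J5=10
Turnaround (C−A): J1=20  J2=29  J3=16  J4=15  J5=10
Waiting(J4) = turnaround − burst = 15 − 3 = 12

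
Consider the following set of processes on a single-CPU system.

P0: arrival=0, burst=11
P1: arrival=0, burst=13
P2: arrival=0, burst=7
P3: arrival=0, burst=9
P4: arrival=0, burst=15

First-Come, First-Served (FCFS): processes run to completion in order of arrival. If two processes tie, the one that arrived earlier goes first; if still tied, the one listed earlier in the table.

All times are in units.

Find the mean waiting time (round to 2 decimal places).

Gantt: | P0 0-11 | P1 11-24 | P2 24-31 | P3 31-40 | P4 40-55 |
Completion: P0=11  P1=24  P2=31  P3=40  P4=55
Waiting times: P0=0, P1=11, P2=24, P3=31, P4=40
Average waiting = (0+11+24+31+40) / 5 = 106/5 = 21.20

21.20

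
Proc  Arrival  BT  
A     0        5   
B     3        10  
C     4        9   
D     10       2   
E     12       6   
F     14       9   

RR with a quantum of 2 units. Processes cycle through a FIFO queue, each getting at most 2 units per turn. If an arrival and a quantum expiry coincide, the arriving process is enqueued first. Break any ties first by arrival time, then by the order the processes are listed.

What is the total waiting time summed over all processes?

Timeline: | A 0-4 | B 4-6 | C 6-8 | A 8-9 | B 9-11 | C 11-13 | D 13-15 | B 15-17 | E 17-19 | C 19-21 | F 21-23 | B 23-25 | E 25-27 | C 27-29 | F 29-31 | B 31-33 | E 33-35 | C 35-36 | F 36-41 |
Completion: A=9  B=33  C=36  D=15  E=35  F=41
Turnaround (C−A): A=9  B=30  C=32  D=5  E=23  F=27
Waiting = turnaround − burst: A=4, B=20, C=23, D=3, E=17, F=18
Total waiting = 4 + 20 + 23 + 3 + 17 + 18 = 85

85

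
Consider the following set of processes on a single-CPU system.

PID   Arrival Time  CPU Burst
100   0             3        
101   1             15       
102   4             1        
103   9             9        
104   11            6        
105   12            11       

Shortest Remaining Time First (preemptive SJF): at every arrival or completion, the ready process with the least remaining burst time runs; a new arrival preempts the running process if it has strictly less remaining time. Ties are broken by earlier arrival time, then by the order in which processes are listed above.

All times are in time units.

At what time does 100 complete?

Schedule: | 100 0-3 | 101 3-4 | 102 4-5 | 101 5-9 | 103 9-11 | 104 11-17 | 103 17-24 | 101 24-34 | 105 34-45 |
Completion: 100=3  101=34  102=5  103=24  104=17  105=45
Turnaround (C−A): 100=3  101=33  102=1  103=15  104=6  105=33

3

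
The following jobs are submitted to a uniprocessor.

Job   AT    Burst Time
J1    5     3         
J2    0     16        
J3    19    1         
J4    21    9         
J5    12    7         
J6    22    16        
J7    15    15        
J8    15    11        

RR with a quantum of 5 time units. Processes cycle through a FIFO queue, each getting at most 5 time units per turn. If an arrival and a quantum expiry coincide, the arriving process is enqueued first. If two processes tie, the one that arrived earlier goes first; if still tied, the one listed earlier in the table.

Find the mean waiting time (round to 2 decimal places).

Schedule: | J2 0-5 | J1 5-8 | J2 8-13 | J5 13-18 | J2 18-23 | J7 23-28 | J8 28-33 | J5 33-35 | J3 35-36 | J4 36-41 | J6 41-46 | J2 46-47 | J7 47-52 | J8 52-57 | J4 57-61 | J6 61-66 | J7 66-71 | J8 71-72 | J6 72-78 |
Completion: J1=8  J2=47  J3=36  J4=61  J5=35  J6=78  J7=71  J8=72
Turnaround (C−A): J1=3  J2=47  J3=17  J4=40  J5=23  J6=56  J7=56  J8=57
Waiting times: J1=0, J2=31, J3=16, J4=31, J5=16, J6=40, J7=41, J8=46
Average waiting = (0+31+16+31+16+40+41+46) / 8 = 221/8 = 27.63

27.63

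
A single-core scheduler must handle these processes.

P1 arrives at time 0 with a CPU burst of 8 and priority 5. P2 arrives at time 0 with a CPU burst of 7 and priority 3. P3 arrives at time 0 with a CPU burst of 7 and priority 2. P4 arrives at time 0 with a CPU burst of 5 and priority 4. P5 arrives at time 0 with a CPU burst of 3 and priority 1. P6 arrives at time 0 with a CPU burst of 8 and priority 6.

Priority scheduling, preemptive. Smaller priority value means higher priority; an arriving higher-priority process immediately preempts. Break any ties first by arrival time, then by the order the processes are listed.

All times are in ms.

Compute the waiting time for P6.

30

Timeline: | P5 0-3 | P3 3-10 | P2 10-17 | P4 17-22 | P1 22-30 | P6 30-38 |
Completion: P1=30  P2=17  P3=10  P4=22  P5=3  P6=38
Turnaround (C−A): P1=30  P2=17  P3=10  P4=22  P5=3  P6=38
Waiting(P6) = turnaround − burst = 38 − 8 = 30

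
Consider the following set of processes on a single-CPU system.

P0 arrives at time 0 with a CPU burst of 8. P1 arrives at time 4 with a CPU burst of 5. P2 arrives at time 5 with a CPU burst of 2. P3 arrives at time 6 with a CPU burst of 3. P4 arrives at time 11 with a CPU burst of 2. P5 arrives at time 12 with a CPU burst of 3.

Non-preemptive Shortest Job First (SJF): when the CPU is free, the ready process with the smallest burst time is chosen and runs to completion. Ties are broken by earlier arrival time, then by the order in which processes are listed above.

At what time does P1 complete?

23

Gantt: | P0 0-8 | P2 8-10 | P3 10-13 | P4 13-15 | P5 15-18 | P1 18-23 |
Completion: P0=8  P1=23  P2=10  P3=13  P4=15  P5=18
Turnaround (C−A): P0=8  P1=19  P2=5  P3=7  P4=4  P5=6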